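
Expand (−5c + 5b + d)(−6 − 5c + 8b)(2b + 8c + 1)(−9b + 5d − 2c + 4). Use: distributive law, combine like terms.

(−5c + 5b + d)(−6 − 5c + 8b)(2b + 8c + 1)(−9b + 5d − 2c + 4)
= (30c + 25c² − 40bc − 30b − 25bc + 40b² − 6d − 5cd + 8bd)(2b + 8c + 1)(−9b + 5d − 2c + 4)    [distributive law]
= (30c + 25c² − 65bc − 30b + 40b² − 6d − 5cd + 8bd)(2b + 8c + 1)(−9b + 5d − 2c + 4)    [combine like terms]
= (60bc + 240c² + 30c + 50bc² + 200c³ + 25c² − 130b²c − 520bc² − 65bc − 60b² − 240bc − 30b + 80b³ + 320b²c + 40b² − 12bd − 48cd − 6d − 10bcd − 40c²d − 5cd + 16b²d + 64bcd + 8bd)(−9b + 5d − 2c + 4)    [distributive law]
= (−245bc + 265c² + 30c − 470bc² + 200c³ + 190b²c − 20b² − 30b + 80b³ − 4bd − 53cd − 6d + 54bcd − 40c²d + 16b²d)(−9b + 5d − 2c + 4)    [combine like terms]
= 2205b²c − 1225bcd + 490bc² − 980bc − 2385bc² + 1325c²d − 530c³ + 1060c² − 270bc + 150cd − 60c² + 120c + 4230b²c² − 2350bc²d + 940bc³ − 1880bc² − 1800bc³ + 1000c³d − 400c⁴ + 800c³ − 1710b³c + 950b²cd − 380b²c² + 760b²c + 180b³ − 100b²d + 40b²c − 80b² + 270b² − 150bd + 60bc − 120b − 720b⁴ + 400b³d − 160b³c + 320b³ + 36b²d − 20bd² + 8bcd − 16bd + 477bcd − 265cd² + 106c²d − 212cd + 54bd − 30d² + 12cd − 24d − 486b²cd + 270bcd² − 108bc²d + 216bcd + 360bc²d − 200c²d² + 80c³d − 160c²d − 144b³d + 80b²d² − 32b²cd + 64b²d    [distributive law]
= 3005b²c − 524bcd − 3775bc² − 1190bc + 1271c²d + 270c³ + 1000c² − 50cd + 120c + 3850b²c² − 2098bc²d − 860bc³ + 1080c³d − 400c⁴ − 1870b³c + 432b²cd + 500b³ + 190b² − 112bd − 120b − 720b⁴ + 256b³d − 20bd² − 265cd² − 30d² − 24d + 270bcd² − 200c²d² + 80b²d²    [combine like terms]

3005b²c − 524bcd − 3775bc² − 1190bc + 1271c²d + 270c³ + 1000c² − 50cd + 120c + 3850b²c² − 2098bc²d − 860bc³ + 1080c³d − 400c⁴ − 1870b³c + 432b²cd + 500b³ + 190b² − 112bd − 120b − 720b⁴ + 256b³d − 20bd² − 265cd² − 30d² − 24d + 270bcd² − 200c²d² + 80b²d²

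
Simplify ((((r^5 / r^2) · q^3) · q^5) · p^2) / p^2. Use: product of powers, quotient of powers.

q^8r^3

((((r^5 / r^2) · q^3) · q^5) · p^2) / p^2
= (((r^3 · q^3) · q^5) · p^2) / p^2    [quotient of powers]
= q^8r^3    [quotient of powers; product of powers]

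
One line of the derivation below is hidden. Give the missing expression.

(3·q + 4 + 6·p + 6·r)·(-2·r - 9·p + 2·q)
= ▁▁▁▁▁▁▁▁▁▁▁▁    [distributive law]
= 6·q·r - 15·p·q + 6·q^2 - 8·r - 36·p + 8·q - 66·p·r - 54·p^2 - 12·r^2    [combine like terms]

By distributive law:

-6·q·r - 27·p·q + 6·q^2 - 8·r - 36·p + 8·q - 12·p·r - 54·p^2 + 12·p·q - 12·r^2 - 54·p·r + 12·q·r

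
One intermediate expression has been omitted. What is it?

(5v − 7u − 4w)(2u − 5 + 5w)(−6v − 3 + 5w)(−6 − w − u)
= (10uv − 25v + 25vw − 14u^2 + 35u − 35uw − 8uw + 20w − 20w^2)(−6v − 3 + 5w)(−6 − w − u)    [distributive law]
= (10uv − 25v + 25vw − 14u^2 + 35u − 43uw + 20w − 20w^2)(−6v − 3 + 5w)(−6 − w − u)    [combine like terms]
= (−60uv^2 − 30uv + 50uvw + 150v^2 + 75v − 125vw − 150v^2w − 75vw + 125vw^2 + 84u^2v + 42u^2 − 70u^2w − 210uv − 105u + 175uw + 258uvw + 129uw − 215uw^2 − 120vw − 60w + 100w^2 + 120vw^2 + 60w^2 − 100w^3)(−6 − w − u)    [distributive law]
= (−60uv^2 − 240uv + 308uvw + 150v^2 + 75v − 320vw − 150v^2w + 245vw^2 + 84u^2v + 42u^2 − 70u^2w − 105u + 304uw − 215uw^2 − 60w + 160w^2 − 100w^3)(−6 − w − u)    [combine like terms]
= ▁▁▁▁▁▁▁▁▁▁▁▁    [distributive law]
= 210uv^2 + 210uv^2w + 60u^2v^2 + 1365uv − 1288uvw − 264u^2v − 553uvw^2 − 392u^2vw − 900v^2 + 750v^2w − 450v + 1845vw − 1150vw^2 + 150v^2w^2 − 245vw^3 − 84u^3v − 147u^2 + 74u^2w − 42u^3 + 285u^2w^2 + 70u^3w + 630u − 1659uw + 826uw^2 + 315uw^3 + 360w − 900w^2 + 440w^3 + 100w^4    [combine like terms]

After distributive law, the bracketed line is:

360uv^2 + 60uv^2w + 60u^2v^2 + 1440uv + 240uvw + 240u^2v − 1848uvw − 308uvw^2 − 308u^2vw − 900v^2 − 150v^2w − 150uv^2 − 450v − 75vw − 75uv + 1920vw + 320vw^2 + 320uvw + 900v^2w + 150v^2w^2 + 150uv^2w − 1470vw^2 − 245vw^3 − 245uvw^2 − 504u^2v − 84u^2vw − 84u^3v − 252u^2 − 42u^2w − 42u^3 + 420u^2w + 70u^2w^2 + 70u^3w + 630u + 105uw + 105u^2 − 1824uw − 304uw^2 − 304u^2w + 1290uw^2 + 215uw^3 + 215u^2w^2 + 360w + 60w^2 + 60uw − 960w^2 − 160w^3 − 160uw^2 + 600w^3 + 100w^4 + 100uw^3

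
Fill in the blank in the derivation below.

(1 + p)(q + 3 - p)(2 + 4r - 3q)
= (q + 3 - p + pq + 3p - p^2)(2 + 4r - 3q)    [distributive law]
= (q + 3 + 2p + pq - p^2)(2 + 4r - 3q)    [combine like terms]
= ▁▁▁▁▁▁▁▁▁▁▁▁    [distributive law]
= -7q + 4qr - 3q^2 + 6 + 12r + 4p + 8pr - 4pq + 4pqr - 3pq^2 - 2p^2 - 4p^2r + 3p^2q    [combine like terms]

Applying distributive law to the line above:

2q + 4qr - 3q^2 + 6 + 12r - 9q + 4p + 8pr - 6pq + 2pq + 4pqr - 3pq^2 - 2p^2 - 4p^2r + 3p^2q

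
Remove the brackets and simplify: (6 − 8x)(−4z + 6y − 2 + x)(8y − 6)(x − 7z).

−3440xyz + 1344yz^2 + 1068xz − 1008z^2 + 288xy^2 − 2016y^2z − 312xy + 2184yz + 72x − 504z + 464x^2y − 132x^2 + 704x^2yz − 1792xyz^2 − 528x^2z + 1344xz^2 − 384x^2y^2 + 2688xy^2z − 64x^3y + 48x^3

(6 − 8x)(−4z + 6y − 2 + x)(8y − 6)(x − 7z)
= (−24z + 36y − 12 + 6x + 32xz − 48xy + 16x − 8x^2)(8y − 6)(x − 7z)    [distributive law]
= (−24z + 36y − 12 + 22x + 32xz − 48xy − 8x^2)(8y − 6)(x − 7z)    [combine like terms]
= (−192yz + 144z + 288y^2 − 216y − 96y + 72 + 176xy − 132x + 256xyz − 192xz − 384xy^2 + 288xy − 64x^2y + 48x^2)(x − 7z)    [distributive law]
= (−192yz + 144z + 288y^2 − 312y + 72 + 464xy − 132x + 256xyz − 192xz − 384xy^2 − 64x^2y + 48x^2)(x − 7z)    [combine like terms]
= −192xyz + 1344yz^2 + 144xz − 1008z^2 + 288xy^2 − 2016y^2z − 312xy + 2184yz + 72x − 504z + 464x^2y − 3248xyz − 132x^2 + 924xz + 256x^2yz − 1792xyz^2 − 192x^2z + 1344xz^2 − 384x^2y^2 + 2688xy^2z − 64x^3y + 448x^2yz + 48x^3 − 336x^2z    [distributive law]
= −3440xyz + 1344yz^2 + 1068xz − 1008z^2 + 288xy^2 − 2016y^2z − 312xy + 2184yz + 72x − 504z + 464x^2y − 132x^2 + 704x^2yz − 1792xyz^2 − 528x^2z + 1344xz^2 − 384x^2y^2 + 2688xy^2z − 64x^3y + 48x^3    [combine like terms]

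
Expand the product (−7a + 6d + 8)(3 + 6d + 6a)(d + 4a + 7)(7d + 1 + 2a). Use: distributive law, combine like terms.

2517ad^2 + 3216ad − 870a^2d + 384a^2 − 540a^3 + 621a + 1038ad^3 − 186a^2d^2 − 1308a^3d − 336a^4 + 2262d^3 + 3720d^2 + 1662d + 252d^4 + 168

(−7a + 6d + 8)(3 + 6d + 6a)(d + 4a + 7)(7d + 1 + 2a)
= (−21a − 42ad − 42a^2 + 18d + 36d^2 + 36ad + 24 + 48d + 48a)(d + 4a + 7)(7d + 1 + 2a)    [distributive law]
= (27a − 6ad − 42a^2 + 66d + 36d^2 + 24)(d + 4a + 7)(7d + 1 + 2a)    [combine like terms]
= (27ad + 108a^2 + 189a − 6ad^2 − 24a^2d − 42ad − 42a^2d − 168a^3 − 294a^2 + 66d^2 + 264ad + 462d + 36d^3 + 144ad^2 + 252d^2 + 24d + 96a + 168)(7d + 1 + 2a)    [distributive law]
= (249ad − 186a^2 + 285a + 138ad^2 − 66a^2d − 168a^3 + 318d^2 + 486d + 36d^3 + 168)(7d + 1 + 2a)    [combine like terms]
= 1743ad^2 + 249ad + 498a^2d − 1302a^2d − 186a^2 − 372a^3 + 1995ad + 285a + 570a^2 + 966ad^3 + 138ad^2 + 276a^2d^2 − 462a^2d^2 − 66a^2d − 132a^3d − 1176a^3d − 168a^3 − 336a^4 + 2226d^3 + 318d^2 + 636ad^2 + 3402d^2 + 486d + 972ad + 252d^4 + 36d^3 + 72ad^3 + 1176d + 168 + 336a    [distributive law]
= 2517ad^2 + 3216ad − 870a^2d + 384a^2 − 540a^3 + 621a + 1038ad^3 − 186a^2d^2 − 1308a^3d − 336a^4 + 2262d^3 + 3720d^2 + 1662d + 252d^4 + 168    [combine like terms]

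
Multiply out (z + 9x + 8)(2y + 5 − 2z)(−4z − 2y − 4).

(z + 9x + 8)(2y + 5 − 2z)(−4z − 2y − 4)
= (2yz + 5z − 2z^2 + 18xy + 45x − 18xz + 16y + 40 − 16z)(−4z − 2y − 4)    [distributive law]
= (2yz − 11z − 2z^2 + 18xy + 45x − 18xz + 16y + 40)(−4z − 2y − 4)    [combine like terms]
= −8yz^2 − 4y^2z − 8yz + 44z^2 + 22yz + 44z + 8z^3 + 4yz^2 + 8z^2 − 72xyz − 36xy^2 − 72xy − 180xz − 90xy − 180x + 72xz^2 + 36xyz + 72xz − 64yz − 32y^2 − 64y − 160z − 80y − 160    [distributive law]
= −4yz^2 − 4y^2z − 50yz + 52z^2 − 116z + 8z^3 − 36xyz − 36xy^2 − 162xy − 108xz − 180x + 72xz^2 − 32y^2 − 144y − 160    [combine like terms]

−4yz^2 − 4y^2z − 50yz + 52z^2 − 116z + 8z^3 − 36xyz − 36xy^2 − 162xy − 108xz − 180x + 72xz^2 − 32y^2 − 144y − 160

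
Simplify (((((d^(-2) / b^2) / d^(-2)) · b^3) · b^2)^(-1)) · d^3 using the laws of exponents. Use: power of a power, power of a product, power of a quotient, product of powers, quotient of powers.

(((((d^(-2) / b^2) / d^(-2)) · b^3) · b^2)^(-1)) · d^3
= (((((d^(-2) / b^2) / d^(-2)) · b^3)^(-1)) · ((b^2)^(-1))) · d^3    [power of a product]
= (((((d^(-2) / b^2) / d^(-2))^(-1)) · ((b^3)^(-1))) · ((b^2)^(-1))) · d^3    [power of a product]
= (((((d^(-2) / b^2)^(-1)) / ((d^(-2))^(-1))) · ((b^3)^(-1))) · ((b^2)^(-1))) · d^3    [power of a quotient]
= ((((((d^(-2))^(-1)) / ((b^2)^(-1))) / ((d^(-2))^(-1))) · ((b^3)^(-1))) · ((b^2)^(-1))) · d^3    [power of a quotient]
= ((((d^2 / ((b^2)^(-1))) / ((d^(-2))^(-1))) · ((b^3)^(-1))) · ((b^2)^(-1))) · d^3    [power of a power]
= ((((d^2 / b^(-2)) / ((d^(-2))^(-1))) · ((b^3)^(-1))) · ((b^2)^(-1))) · d^3    [power of a power]
= ((((d^2 / b^(-2)) / d^2) · ((b^3)^(-1))) · ((b^2)^(-1))) · d^3    [power of a power]
= ((((d^2 / b^(-2)) / d^2) · b^(-3)) · ((b^2)^(-1))) · d^3    [power of a power]
= ((((d^2 / b^(-2)) / d^2) · b^(-3)) · b^(-2)) · d^3    [power of a power]
= b^(-3)d^3    [quotient of powers; product of powers]

b^(-3)d^3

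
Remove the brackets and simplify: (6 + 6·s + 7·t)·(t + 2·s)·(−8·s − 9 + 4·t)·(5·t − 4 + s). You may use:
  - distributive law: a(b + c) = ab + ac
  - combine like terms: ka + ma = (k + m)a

−1035·s·t^2 + 126·s·t − 752·s^2·t − 114·t^2 + 216·t − 307·t^3 + 708·s^2 + 180·s^3 + 432·s − 536·s^2·t^2 − 592·s^3·t + 148·s·t^3 − 96·s^4 + 140·t^4

(6 + 6·s + 7·t)·(t + 2·s)·(−8·s − 9 + 4·t)·(5·t − 4 + s)
= (6·t + 12·s + 6·s·t + 12·s^2 + 7·t^2 + 14·s·t)·(−8·s − 9 + 4·t)·(5·t − 4 + s)    [distributive law]
= (6·t + 12·s + 20·s·t + 12·s^2 + 7·t^2)·(−8·s − 9 + 4·t)·(5·t − 4 + s)    [combine like terms]
= (−48·s·t − 54·t + 24·t^2 − 96·s^2 − 108·s + 48·s·t − 160·s^2·t − 180·s·t + 80·s·t^2 − 96·s^3 − 108·s^2 + 48·s^2·t − 56·s·t^2 − 63·t^2 + 28·t^3)·(5·t − 4 + s)    [distributive law]
= (−180·s·t − 54·t − 39·t^2 − 204·s^2 − 108·s − 112·s^2·t + 24·s·t^2 − 96·s^3 + 28·t^3)·(5·t − 4 + s)    [combine like terms]
= −900·s·t^2 + 720·s·t − 180·s^2·t − 270·t^2 + 216·t − 54·s·t − 195·t^3 + 156·t^2 − 39·s·t^2 − 1020·s^2·t + 816·s^2 − 204·s^3 − 540·s·t + 432·s − 108·s^2 − 560·s^2·t^2 + 448·s^2·t − 112·s^3·t + 120·s·t^3 − 96·s·t^2 + 24·s^2·t^2 − 480·s^3·t + 384·s^3 − 96·s^4 + 140·t^4 − 112·t^3 + 28·s·t^3    [distributive law]
= −1035·s·t^2 + 126·s·t − 752·s^2·t − 114·t^2 + 216·t − 307·t^3 + 708·s^2 + 180·s^3 + 432·s − 536·s^2·t^2 − 592·s^3·t + 148·s·t^3 − 96·s^4 + 140·t^4    [combine like terms]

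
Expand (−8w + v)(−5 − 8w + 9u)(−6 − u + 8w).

−240w + 392uw − 64w^2 − 640uw^2 + 512w^3 + 72u^2w + 30v − 49uv + 8vw + 80uvw − 64vw^2 − 9u^2v

(−8w + v)(−5 − 8w + 9u)(−6 − u + 8w)
= (40w + 64w^2 − 72uw − 5v − 8vw + 9uv)(−6 − u + 8w)    [distributive law]
= −240w − 40uw + 320w^2 − 384w^2 − 64uw^2 + 512w^3 + 432uw + 72u^2w − 576uw^2 + 30v + 5uv − 40vw + 48vw + 8uvw − 64vw^2 − 54uv − 9u^2v + 72uvw    [distributive law]
= −240w + 392uw − 64w^2 − 640uw^2 + 512w^3 + 72u^2w + 30v − 49uv + 8vw + 80uvw − 64vw^2 − 9u^2v    [combine like terms]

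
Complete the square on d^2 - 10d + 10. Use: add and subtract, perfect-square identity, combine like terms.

(d - 5)^2 - 15

d^2 - 10d + 10
= d^2 - 10d + 25 - 25 + 10    [add and subtract 25]
= (d - 5)^2 - 25 + 10    [perfect-square identity]
= (d - 5)^2 - 15    [combine constants]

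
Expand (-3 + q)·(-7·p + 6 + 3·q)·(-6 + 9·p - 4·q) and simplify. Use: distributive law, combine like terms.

-288·p + 189·p² - 69·p·q + 108 + 90·q - 6·q² - 63·p²·q + 55·p·q² - 12·q³

(-3 + q)·(-7·p + 6 + 3·q)·(-6 + 9·p - 4·q)
= (21·p - 18 - 9·q - 7·p·q + 6·q + 3·q²)·(-6 + 9·p - 4·q)    [distributive law]
= (21·p - 18 - 3·q - 7·p·q + 3·q²)·(-6 + 9·p - 4·q)    [combine like terms]
= -126·p + 189·p² - 84·p·q + 108 - 162·p + 72·q + 18·q - 27·p·q + 12·q² + 42·p·q - 63·p²·q + 28·p·q² - 18·q² + 27·p·q² - 12·q³    [distributive law]
= -288·p + 189·p² - 69·p·q + 108 + 90·q - 6·q² - 63·p²·q + 55·p·q² - 12·q³    [combine like terms]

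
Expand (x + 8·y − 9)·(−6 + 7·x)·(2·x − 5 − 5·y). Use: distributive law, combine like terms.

(x + 8·y − 9)·(−6 + 7·x)·(2·x − 5 − 5·y)
= (−6·x + 7·x² − 48·y + 56·x·y + 54 − 63·x)·(2·x − 5 − 5·y)    [distributive law]
= (−69·x + 7·x² − 48·y + 56·x·y + 54)·(2·x − 5 − 5·y)    [combine like terms]
= −138·x² + 345·x + 345·x·y + 14·x³ − 35·x² − 35·x²·y − 96·x·y + 240·y + 240·y² + 112·x²·y − 280·x·y − 280·x·y² + 108·x − 270 − 270·y    [distributive law]
= −173·x² + 453·x − 31·x·y + 14·x³ + 77·x²·y − 30·y + 240·y² − 280·x·y² − 270    [combine like terms]

−173·x² + 453·x − 31·x·y + 14·x³ + 77·x²·y − 30·y + 240·y² − 280·x·y² − 270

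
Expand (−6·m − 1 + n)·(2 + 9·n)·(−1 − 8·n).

12·m + 150·m·n + 432·m·n² + 2 + 23·n + 47·n² − 72·n³

(−6·m − 1 + n)·(2 + 9·n)·(−1 − 8·n)
= (−12·m − 54·m·n − 2 − 9·n + 2·n + 9·n²)·(−1 − 8·n)    [distributive law]
= (−12·m − 54·m·n − 2 − 7·n + 9·n²)·(−1 − 8·n)    [combine like terms]
= 12·m + 96·m·n + 54·m·n + 432·m·n² + 2 + 16·n + 7·n + 56·n² − 9·n² − 72·n³    [distributive law]
= 12·m + 150·m·n + 432·m·n² + 2 + 23·n + 47·n² − 72·n³    [combine like terms]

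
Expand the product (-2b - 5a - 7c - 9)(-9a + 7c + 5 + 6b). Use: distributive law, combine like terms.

(-2b - 5a - 7c - 9)(-9a + 7c + 5 + 6b)
= 18ab - 14bc - 10b - 12b² + 45a² - 35ac - 25a - 30ab + 63ac - 49c² - 35c - 42bc + 81a - 63c - 45 - 54b    [distributive law]
= -12ab - 56bc - 64b - 12b² + 45a² + 28ac + 56a - 49c² - 98c - 45    [combine like terms]

-12ab - 56bc - 64b - 12b² + 45a² + 28ac + 56a - 49c² - 98c - 45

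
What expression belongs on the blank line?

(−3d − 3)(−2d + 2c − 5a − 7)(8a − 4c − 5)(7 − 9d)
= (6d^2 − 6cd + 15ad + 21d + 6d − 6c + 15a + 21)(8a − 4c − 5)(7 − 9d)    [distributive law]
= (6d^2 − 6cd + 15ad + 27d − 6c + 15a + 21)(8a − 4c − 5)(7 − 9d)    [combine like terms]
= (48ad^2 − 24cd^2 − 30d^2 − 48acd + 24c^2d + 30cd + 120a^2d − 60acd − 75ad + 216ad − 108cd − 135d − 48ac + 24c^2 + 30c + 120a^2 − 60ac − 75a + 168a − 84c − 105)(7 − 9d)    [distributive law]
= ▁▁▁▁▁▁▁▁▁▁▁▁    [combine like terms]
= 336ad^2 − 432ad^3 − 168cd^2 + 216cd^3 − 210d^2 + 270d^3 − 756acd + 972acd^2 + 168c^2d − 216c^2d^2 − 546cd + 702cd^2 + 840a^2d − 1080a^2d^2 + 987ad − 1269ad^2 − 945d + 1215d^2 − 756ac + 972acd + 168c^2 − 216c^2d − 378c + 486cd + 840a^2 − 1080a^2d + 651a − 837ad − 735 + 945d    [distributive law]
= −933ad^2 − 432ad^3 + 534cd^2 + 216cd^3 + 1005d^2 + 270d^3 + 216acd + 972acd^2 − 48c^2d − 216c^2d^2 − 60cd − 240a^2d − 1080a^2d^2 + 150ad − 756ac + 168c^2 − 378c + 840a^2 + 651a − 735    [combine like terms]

By combine like terms:

(48ad^2 − 24cd^2 − 30d^2 − 108acd + 24c^2d − 78cd + 120a^2d + 141ad − 135d − 108ac + 24c^2 − 54c + 120a^2 + 93a − 105)(7 − 9d)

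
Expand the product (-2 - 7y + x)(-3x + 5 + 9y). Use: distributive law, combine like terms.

11x - 10 - 53y + 30xy - 63y^2 - 3x^2

(-2 - 7y + x)(-3x + 5 + 9y)
= 6x - 10 - 18y + 21xy - 35y - 63y^2 - 3x^2 + 5x + 9xy    [distributive law]
= 11x - 10 - 53y + 30xy - 63y^2 - 3x^2    [combine like terms]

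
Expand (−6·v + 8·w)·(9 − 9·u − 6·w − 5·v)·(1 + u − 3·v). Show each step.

−54·v + 192·v^2 + 54·u^2·v − 132·u·v^2 − 220·v·w + 212·u·v·w + 12·v^2·w − 90·v^3 + 72·w − 72·u^2·w − 48·w^2 − 48·u·w^2 + 144·v·w^2

(−6·v + 8·w)·(9 − 9·u − 6·w − 5·v)·(1 + u − 3·v)
= (−54·v + 54·u·v + 36·v·w + 30·v^2 + 72·w − 72·u·w − 48·w^2 − 40·v·w)·(1 + u − 3·v)    [distributive law]
= (−54·v + 54·u·v − 4·v·w + 30·v^2 + 72·w − 72·u·w − 48·w^2)·(1 + u − 3·v)    [combine like terms]
= −54·v − 54·u·v + 162·v^2 + 54·u·v + 54·u^2·v − 162·u·v^2 − 4·v·w − 4·u·v·w + 12·v^2·w + 30·v^2 + 30·u·v^2 − 90·v^3 + 72·w + 72·u·w − 216·v·w − 72·u·w − 72·u^2·w + 216·u·v·w − 48·w^2 − 48·u·w^2 + 144·v·w^2    [distributive law]
= −54·v + 192·v^2 + 54·u^2·v − 132·u·v^2 − 220·v·w + 212·u·v·w + 12·v^2·w − 90·v^3 + 72·w − 72·u^2·w − 48·w^2 − 48·u·w^2 + 144·v·w^2    [combine like terms]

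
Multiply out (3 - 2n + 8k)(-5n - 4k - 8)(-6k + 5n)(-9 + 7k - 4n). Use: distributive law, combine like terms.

(3 - 2n + 8k)(-5n - 4k - 8)(-6k + 5n)(-9 + 7k - 4n)
= (-15n - 12k - 24 + 10n^2 + 8kn + 16n - 40kn - 32k^2 - 64k)(-6k + 5n)(-9 + 7k - 4n)    [distributive law]
= (n - 76k - 24 + 10n^2 - 32kn - 32k^2)(-6k + 5n)(-9 + 7k - 4n)    [combine like terms]
= (-6kn + 5n^2 + 456k^2 - 380kn + 144k - 120n - 60kn^2 + 50n^3 + 192k^2n - 160kn^2 + 192k^3 - 160k^2n)(-9 + 7k - 4n)    [distributive law]
= (-386kn + 5n^2 + 456k^2 + 144k - 120n - 220kn^2 + 50n^3 + 32k^2n + 192k^3)(-9 + 7k - 4n)    [combine like terms]
= 3474kn - 2702k^2n + 1544kn^2 - 45n^2 + 35kn^2 - 20n^3 - 4104k^2 + 3192k^3 - 1824k^2n - 1296k + 1008k^2 - 576kn + 1080n - 840kn + 480n^2 + 1980kn^2 - 1540k^2n^2 + 880kn^3 - 450n^3 + 350kn^3 - 200n^4 - 288k^2n + 224k^3n - 128k^2n^2 - 1728k^3 + 1344k^4 - 768k^3n    [distributive law]
= 2058kn - 4814k^2n + 3559kn^2 + 435n^2 - 470n^3 - 3096k^2 + 1464k^3 - 1296k + 1080n - 1668k^2n^2 + 1230kn^3 - 200n^4 - 544k^3n + 1344k^4    [combine like terms]

2058kn - 4814k^2n + 3559kn^2 + 435n^2 - 470n^3 - 3096k^2 + 1464k^3 - 1296k + 1080n - 1668k^2n^2 + 1230kn^3 - 200n^4 - 544k^3n + 1344k^4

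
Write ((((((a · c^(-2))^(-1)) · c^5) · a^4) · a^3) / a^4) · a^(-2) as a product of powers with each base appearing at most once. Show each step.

c^7

((((((a · c^(-2))^(-1)) · c^5) · a^4) · a^3) / a^4) · a^(-2)
= ((((((a^(-1)) · ((c^(-2))^(-1))) · c^5) · a^4) · a^3) / a^4) · a^(-2)    [power of a product]
= (((((a^(-1) · c^2) · c^5) · a^4) · a^3) / a^4) · a^(-2)    [power of a power]
= c^7    [quotient of powers; product of powers]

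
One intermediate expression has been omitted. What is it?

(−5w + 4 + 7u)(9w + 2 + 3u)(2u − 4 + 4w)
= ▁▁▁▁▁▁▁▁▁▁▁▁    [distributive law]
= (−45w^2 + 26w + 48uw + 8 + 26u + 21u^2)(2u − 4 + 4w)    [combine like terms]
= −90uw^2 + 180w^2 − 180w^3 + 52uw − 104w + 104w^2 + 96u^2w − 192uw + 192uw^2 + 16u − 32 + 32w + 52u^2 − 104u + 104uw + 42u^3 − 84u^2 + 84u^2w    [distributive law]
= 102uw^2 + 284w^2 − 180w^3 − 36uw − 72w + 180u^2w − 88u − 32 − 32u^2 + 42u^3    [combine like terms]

By distributive law:

(−45w^2 − 10w − 15uw + 36w + 8 + 12u + 63uw + 14u + 21u^2)(2u − 4 + 4w)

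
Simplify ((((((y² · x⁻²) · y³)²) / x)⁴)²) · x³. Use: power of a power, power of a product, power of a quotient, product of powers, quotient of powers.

x⁻³⁷y⁸⁰

((((((y² · x⁻²) · y³)²) / x)⁴)²) · x³
= (((((y² · x⁻²) · y³)²) / x)⁸) · x³    [power of a power]
= (((((y² · x⁻²) · y³)²)⁸) / (x⁸)) · x³    [power of a quotient]
= ((((y² · x⁻²) · y³)¹⁶) / (x⁸)) · x³    [power of a power]
= ((((y² · x⁻²)¹⁶) · ((y³)¹⁶)) / (x⁸)) · x³    [power of a product]
= (((((y²)¹⁶) · ((x⁻²)¹⁶)) · ((y³)¹⁶)) / (x⁸)) · x³    [power of a product]
= (((y³² · ((x⁻²)¹⁶)) · ((y³)¹⁶)) / (x⁸)) · x³    [power of a power]
= (((y³² · x⁻³²) · ((y³)¹⁶)) / (x⁸)) · x³    [power of a power]
= (((y³² · x⁻³²) · y⁴⁸) / (x⁸)) · x³    [power of a power]
= x⁻³⁷y⁸⁰    [quotient of powers; product of powers]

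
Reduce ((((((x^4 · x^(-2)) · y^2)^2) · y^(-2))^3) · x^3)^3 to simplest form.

x^45·y^18

((((((x^4 · x^(-2)) · y^2)^2) · y^(-2))^3) · x^3)^3
= ((((((x^4 · x^(-2)) · y^2)^2) · y^(-2))^3)^3) · ((x^3)^3)    [power of a product]
= (((((x^4 · x^(-2)) · y^2)^2) · y^(-2))^9) · ((x^3)^3)    [power of a power]
= (((((x^4 · x^(-2)) · y^2)^2)^9) · ((y^(-2))^9)) · ((x^3)^3)    [power of a product]
= ((((x^4 · x^(-2)) · y^2)^18) · ((y^(-2))^9)) · ((x^3)^3)    [power of a power]
= ((((x^4 · x^(-2))^18) · ((y^2)^18)) · ((y^(-2))^9)) · ((x^3)^3)    [power of a product]
= (((((x^4)^18) · ((x^(-2))^18)) · ((y^2)^18)) · ((y^(-2))^9)) · ((x^3)^3)    [power of a product]
= (((x^72 · ((x^(-2))^18)) · ((y^2)^18)) · ((y^(-2))^9)) · ((x^3)^3)    [power of a power]
= (((x^72 · x^(-36)) · ((y^2)^18)) · ((y^(-2))^9)) · ((x^3)^3)    [power of a power]
= ((x^36 · ((y^2)^18)) · ((y^(-2))^9)) · ((x^3)^3)    [product of powers]
= ((x^36 · y^36) · ((y^(-2))^9)) · ((x^3)^3)    [power of a power]
= ((x^36 · y^36) · y^(-18)) · ((x^3)^3)    [power of a power]
= ((x^36 · y^36) · y^(-18)) · x^9    [power of a power]
= x^45·y^18    [product of powers]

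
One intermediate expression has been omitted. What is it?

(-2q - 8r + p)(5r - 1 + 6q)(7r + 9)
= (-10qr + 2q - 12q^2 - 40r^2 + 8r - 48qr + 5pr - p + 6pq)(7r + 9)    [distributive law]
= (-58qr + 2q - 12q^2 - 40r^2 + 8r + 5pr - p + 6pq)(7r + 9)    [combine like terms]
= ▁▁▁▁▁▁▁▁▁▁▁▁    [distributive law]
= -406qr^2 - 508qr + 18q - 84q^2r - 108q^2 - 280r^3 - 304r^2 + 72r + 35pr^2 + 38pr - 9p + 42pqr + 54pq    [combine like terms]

Applying distributive law to the line above:

-406qr^2 - 522qr + 14qr + 18q - 84q^2r - 108q^2 - 280r^3 - 360r^2 + 56r^2 + 72r + 35pr^2 + 45pr - 7pr - 9p + 42pqr + 54pq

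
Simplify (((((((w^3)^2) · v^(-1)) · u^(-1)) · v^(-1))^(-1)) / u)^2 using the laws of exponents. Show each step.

(((((((w^3)^2) · v^(-1)) · u^(-1)) · v^(-1))^(-1)) / u)^2
= (((((((w^3)^2) · v^(-1)) · u^(-1)) · v^(-1))^(-1))^2) / (u^2)    [power of a quotient]
= ((((((w^3)^2) · v^(-1)) · u^(-1)) · v^(-1))^(-2)) / (u^2)    [power of a power]
= ((((((w^3)^2) · v^(-1)) · u^(-1))^(-2)) · ((v^(-1))^(-2))) / (u^2)    [power of a product]
= ((((((w^3)^2) · v^(-1))^(-2)) · ((u^(-1))^(-2))) · ((v^(-1))^(-2))) / (u^2)    [power of a product]
= ((((((w^3)^2)^(-2)) · ((v^(-1))^(-2))) · ((u^(-1))^(-2))) · ((v^(-1))^(-2))) / (u^2)    [power of a product]
= (((((w^3)^(-4)) · ((v^(-1))^(-2))) · ((u^(-1))^(-2))) · ((v^(-1))^(-2))) / (u^2)    [power of a power]
= (((w^(-12) · ((v^(-1))^(-2))) · ((u^(-1))^(-2))) · ((v^(-1))^(-2))) / (u^2)    [power of a power]
= (((w^(-12) · v^2) · ((u^(-1))^(-2))) · ((v^(-1))^(-2))) / (u^2)    [power of a power]
= (((w^(-12) · v^2) · u^2) · ((v^(-1))^(-2))) / (u^2)    [power of a power]
= (((w^(-12) · v^2) · u^2) · v^2) / (u^2)    [power of a power]
= v^4w^(-12)    [quotient of powers; product of powers]

v^4w^(-12)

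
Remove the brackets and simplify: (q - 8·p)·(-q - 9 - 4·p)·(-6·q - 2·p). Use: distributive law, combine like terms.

(q - 8·p)·(-q - 9 - 4·p)·(-6·q - 2·p)
= (-q^2 - 9·q - 4·p·q + 8·p·q + 72·p + 32·p^2)·(-6·q - 2·p)    [distributive law]
= (-q^2 - 9·q + 4·p·q + 72·p + 32·p^2)·(-6·q - 2·p)    [combine like terms]
= 6·q^3 + 2·p·q^2 + 54·q^2 + 18·p·q - 24·p·q^2 - 8·p^2·q - 432·p·q - 144·p^2 - 192·p^2·q - 64·p^3    [distributive law]
= 6·q^3 - 22·p·q^2 + 54·q^2 - 414·p·q - 200·p^2·q - 144·p^2 - 64·p^3    [combine like terms]

6·q^3 - 22·p·q^2 + 54·q^2 - 414·p·q - 200·p^2·q - 144·p^2 - 64·p^3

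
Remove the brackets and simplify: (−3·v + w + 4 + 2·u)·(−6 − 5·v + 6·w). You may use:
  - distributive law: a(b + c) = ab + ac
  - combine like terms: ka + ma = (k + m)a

(−3·v + w + 4 + 2·u)·(−6 − 5·v + 6·w)
= 18·v + 15·v^2 − 18·v·w − 6·w − 5·v·w + 6·w^2 − 24 − 20·v + 24·w − 12·u − 10·u·v + 12·u·w    [distributive law]
= −2·v + 15·v^2 − 23·v·w + 18·w + 6·w^2 − 24 − 12·u − 10·u·v + 12·u·w    [combine like terms]

−2·v + 15·v^2 − 23·v·w + 18·w + 6·w^2 − 24 − 12·u − 10·u·v + 12·u·w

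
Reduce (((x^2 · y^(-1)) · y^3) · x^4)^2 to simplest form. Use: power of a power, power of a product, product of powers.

x^12y^4

(((x^2 · y^(-1)) · y^3) · x^4)^2
= (((x^2 · y^(-1)) · y^3)^2) · ((x^4)^2)    [power of a product]
= (((x^2 · y^(-1))^2) · ((y^3)^2)) · ((x^4)^2)    [power of a product]
= ((((x^2)^2) · ((y^(-1))^2)) · ((y^3)^2)) · ((x^4)^2)    [power of a product]
= ((x^4 · ((y^(-1))^2)) · ((y^3)^2)) · ((x^4)^2)    [power of a power]
= ((x^4 · y^(-2)) · ((y^3)^2)) · ((x^4)^2)    [power of a power]
= ((x^4 · y^(-2)) · y^6) · ((x^4)^2)    [power of a power]
= ((x^4 · y^(-2)) · y^6) · x^8    [power of a power]
= x^12y^4    [product of powers]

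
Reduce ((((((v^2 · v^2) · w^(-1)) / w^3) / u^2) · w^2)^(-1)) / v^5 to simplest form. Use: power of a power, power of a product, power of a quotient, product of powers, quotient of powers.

((((((v^2 · v^2) · w^(-1)) / w^3) / u^2) · w^2)^(-1)) / v^5
= ((((((v^2 · v^2) · w^(-1)) / w^3) / u^2)^(-1)) · ((w^2)^(-1))) / v^5    [power of a product]
= ((((((v^2 · v^2) · w^(-1)) / w^3)^(-1)) / ((u^2)^(-1))) · ((w^2)^(-1))) / v^5    [power of a quotient]
= ((((((v^2 · v^2) · w^(-1))^(-1)) / ((w^3)^(-1))) / ((u^2)^(-1))) · ((w^2)^(-1))) / v^5    [power of a quotient]
= ((((((v^2 · v^2)^(-1)) · ((w^(-1))^(-1))) / ((w^3)^(-1))) / ((u^2)^(-1))) · ((w^2)^(-1))) / v^5    [power of a product]
= (((((((v^2)^(-1)) · ((v^2)^(-1))) · ((w^(-1))^(-1))) / ((w^3)^(-1))) / ((u^2)^(-1))) · ((w^2)^(-1))) / v^5    [power of a product]
= (((((v^(-2) · ((v^2)^(-1))) · ((w^(-1))^(-1))) / ((w^3)^(-1))) / ((u^2)^(-1))) · ((w^2)^(-1))) / v^5    [power of a power]
= (((((v^(-2) · v^(-2)) · ((w^(-1))^(-1))) / ((w^3)^(-1))) / ((u^2)^(-1))) · ((w^2)^(-1))) / v^5    [power of a power]
= ((((v^(-4) · ((w^(-1))^(-1))) / ((w^3)^(-1))) / ((u^2)^(-1))) · ((w^2)^(-1))) / v^5    [product of powers]
= ((((v^(-4) · w) / ((w^3)^(-1))) / ((u^2)^(-1))) · ((w^2)^(-1))) / v^5    [power of a power]
= ((((v^(-4) · w) / w^(-3)) / ((u^2)^(-1))) · ((w^2)^(-1))) / v^5    [power of a power]
= ((((v^(-4) · w) / w^(-3)) / u^(-2)) · ((w^2)^(-1))) / v^5    [power of a power]
= ((((v^(-4) · w) / w^(-3)) / u^(-2)) · w^(-2)) / v^5    [power of a power]
= u^2v^(-9)w^2    [quotient of powers; product of powers]

u^2v^(-9)w^2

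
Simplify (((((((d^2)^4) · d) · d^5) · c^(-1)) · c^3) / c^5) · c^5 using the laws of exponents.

c^2·d^14

(((((((d^2)^4) · d) · d^5) · c^(-1)) · c^3) / c^5) · c^5
= (((((d^8 · d) · d^5) · c^(-1)) · c^3) / c^5) · c^5    [power of a power]
= ((((d^9 · d^5) · c^(-1)) · c^3) / c^5) · c^5    [product of powers]
= (((d^14 · c^(-1)) · c^3) / c^5) · c^5    [product of powers]
= c^2·d^14    [quotient of powers; product of powers]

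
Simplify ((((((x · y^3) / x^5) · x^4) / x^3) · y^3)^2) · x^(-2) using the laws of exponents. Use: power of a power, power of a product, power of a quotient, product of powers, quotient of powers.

x^(-8)y^12

((((((x · y^3) / x^5) · x^4) / x^3) · y^3)^2) · x^(-2)
= ((((((x · y^3) / x^5) · x^4) / x^3)^2) · ((y^3)^2)) · x^(-2)    [power of a product]
= ((((((x · y^3) / x^5) · x^4)^2) / ((x^3)^2)) · ((y^3)^2)) · x^(-2)    [power of a quotient]
= ((((((x · y^3) / x^5)^2) · ((x^4)^2)) / ((x^3)^2)) · ((y^3)^2)) · x^(-2)    [power of a product]
= ((((((x · y^3)^2) / ((x^5)^2)) · ((x^4)^2)) / ((x^3)^2)) · ((y^3)^2)) · x^(-2)    [power of a quotient]
= ((((((x^2) · ((y^3)^2)) / ((x^5)^2)) · ((x^4)^2)) / ((x^3)^2)) · ((y^3)^2)) · x^(-2)    [power of a product]
= (((((x^2 · y^6) / ((x^5)^2)) · ((x^4)^2)) / ((x^3)^2)) · ((y^3)^2)) · x^(-2)    [power of a power]
= (((((x^2 · y^6) / x^10) · ((x^4)^2)) / ((x^3)^2)) · ((y^3)^2)) · x^(-2)    [power of a power]
= (((((x^2 · y^6) / x^10) · x^8) / ((x^3)^2)) · ((y^3)^2)) · x^(-2)    [power of a power]
= (((((x^2 · y^6) / x^10) · x^8) / x^6) · ((y^3)^2)) · x^(-2)    [power of a power]
= (((((x^2 · y^6) / x^10) · x^8) / x^6) · y^6) · x^(-2)    [power of a power]
= x^(-8)y^12    [quotient of powers; product of powers]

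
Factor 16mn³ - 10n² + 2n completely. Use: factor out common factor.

16mn³ - 10n² + 2n
= 2(8mn³ - 5n² + n)    [factor out 2]
= 2n(8mn² - 5n + 1)    [factor out n]

2n(8mn² - 5n + 1)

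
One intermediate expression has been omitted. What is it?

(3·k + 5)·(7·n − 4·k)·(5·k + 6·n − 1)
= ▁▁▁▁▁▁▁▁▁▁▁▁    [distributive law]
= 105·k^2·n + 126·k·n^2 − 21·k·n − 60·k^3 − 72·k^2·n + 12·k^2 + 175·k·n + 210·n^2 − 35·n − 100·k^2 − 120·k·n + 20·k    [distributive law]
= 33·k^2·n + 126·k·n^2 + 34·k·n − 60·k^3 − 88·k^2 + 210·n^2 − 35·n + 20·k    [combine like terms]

By distributive law:

(21·k·n − 12·k^2 + 35·n − 20·k)·(5·k + 6·n − 1)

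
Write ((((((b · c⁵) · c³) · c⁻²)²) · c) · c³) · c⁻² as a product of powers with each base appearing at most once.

((((((b · c⁵) · c³) · c⁻²)²) · c) · c³) · c⁻²
= ((((((b · c⁵) · c³)²) · ((c⁻²)²)) · c) · c³) · c⁻²    [power of a product]
= ((((((b · c⁵)²) · ((c³)²)) · ((c⁻²)²)) · c) · c³) · c⁻²    [power of a product]
= ((((((b²) · ((c⁵)²)) · ((c³)²)) · ((c⁻²)²)) · c) · c³) · c⁻²    [power of a product]
= (((((b² · c¹⁰) · ((c³)²)) · ((c⁻²)²)) · c) · c³) · c⁻²    [power of a power]
= (((((b² · c¹⁰) · c⁶) · ((c⁻²)²)) · c) · c³) · c⁻²    [power of a power]
= (((((b² · c¹⁰) · c⁶) · c⁻⁴) · c) · c³) · c⁻²    [power of a power]
= b²c¹⁴    [product of powers]

b²c¹⁴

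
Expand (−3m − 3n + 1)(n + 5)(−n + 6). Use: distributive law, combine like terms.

(−3m − 3n + 1)(n + 5)(−n + 6)
= (−3mn − 15m − 3n^2 − 15n + n + 5)(−n + 6)    [distributive law]
= (−3mn − 15m − 3n^2 − 14n + 5)(−n + 6)    [combine like terms]
= 3mn^2 − 18mn + 15mn − 90m + 3n^3 − 18n^2 + 14n^2 − 84n − 5n + 30    [distributive law]
= 3mn^2 − 3mn − 90m + 3n^3 − 4n^2 − 89n + 30    [combine like terms]

3mn^2 − 3mn − 90m + 3n^3 − 4n^2 − 89n + 30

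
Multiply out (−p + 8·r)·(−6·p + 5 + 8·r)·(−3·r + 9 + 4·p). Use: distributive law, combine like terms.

−242·p^2·r + 34·p^2 + 24·p^3 − 329·p·r − 45·p + 424·p·r^2 + 456·r^2 + 360·r − 192·r^3

(−p + 8·r)·(−6·p + 5 + 8·r)·(−3·r + 9 + 4·p)
= (6·p^2 − 5·p − 8·p·r − 48·p·r + 40·r + 64·r^2)·(−3·r + 9 + 4·p)    [distributive law]
= (6·p^2 − 5·p − 56·p·r + 40·r + 64·r^2)·(−3·r + 9 + 4·p)    [combine like terms]
= −18·p^2·r + 54·p^2 + 24·p^3 + 15·p·r − 45·p − 20·p^2 + 168·p·r^2 − 504·p·r − 224·p^2·r − 120·r^2 + 360·r + 160·p·r − 192·r^3 + 576·r^2 + 256·p·r^2    [distributive law]
= −242·p^2·r + 34·p^2 + 24·p^3 − 329·p·r − 45·p + 424·p·r^2 + 456·r^2 + 360·r − 192·r^3    [combine like terms]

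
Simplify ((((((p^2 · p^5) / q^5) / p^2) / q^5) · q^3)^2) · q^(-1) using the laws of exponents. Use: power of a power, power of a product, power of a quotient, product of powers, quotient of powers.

p^10q^(-15)

((((((p^2 · p^5) / q^5) / p^2) / q^5) · q^3)^2) · q^(-1)
= ((((((p^2 · p^5) / q^5) / p^2) / q^5)^2) · ((q^3)^2)) · q^(-1)    [power of a product]
= ((((((p^2 · p^5) / q^5) / p^2)^2) / ((q^5)^2)) · ((q^3)^2)) · q^(-1)    [power of a quotient]
= ((((((p^2 · p^5) / q^5)^2) / ((p^2)^2)) / ((q^5)^2)) · ((q^3)^2)) · q^(-1)    [power of a quotient]
= ((((((p^2 · p^5)^2) / ((q^5)^2)) / ((p^2)^2)) / ((q^5)^2)) · ((q^3)^2)) · q^(-1)    [power of a quotient]
= (((((((p^2)^2) · ((p^5)^2)) / ((q^5)^2)) / ((p^2)^2)) / ((q^5)^2)) · ((q^3)^2)) · q^(-1)    [power of a product]
= (((((p^4 · ((p^5)^2)) / ((q^5)^2)) / ((p^2)^2)) / ((q^5)^2)) · ((q^3)^2)) · q^(-1)    [power of a power]
= (((((p^4 · p^10) / ((q^5)^2)) / ((p^2)^2)) / ((q^5)^2)) · ((q^3)^2)) · q^(-1)    [power of a power]
= ((((p^14 / ((q^5)^2)) / ((p^2)^2)) / ((q^5)^2)) · ((q^3)^2)) · q^(-1)    [product of powers]
= ((((p^14 / q^10) / ((p^2)^2)) / ((q^5)^2)) · ((q^3)^2)) · q^(-1)    [power of a power]
= ((((p^14 / q^10) / p^4) / ((q^5)^2)) · ((q^3)^2)) · q^(-1)    [power of a power]
= ((((p^14 / q^10) / p^4) / q^10) · ((q^3)^2)) · q^(-1)    [power of a power]
= ((((p^14 / q^10) / p^4) / q^10) · q^6) · q^(-1)    [power of a power]
= p^10q^(-15)    [quotient of powers; product of powers]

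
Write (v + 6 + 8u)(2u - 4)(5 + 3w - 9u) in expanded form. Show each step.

(v + 6 + 8u)(2u - 4)(5 + 3w - 9u)
= (2uv - 4v + 12u - 24 + 16u² - 32u)(5 + 3w - 9u)    [distributive law]
= (2uv - 4v - 20u - 24 + 16u²)(5 + 3w - 9u)    [combine like terms]
= 10uv + 6uvw - 18u²v - 20v - 12vw + 36uv - 100u - 60uw + 180u² - 120 - 72w + 216u + 80u² + 48u²w - 144u³    [distributive law]
= 46uv + 6uvw - 18u²v - 20v - 12vw + 116u - 60uw + 260u² - 120 - 72w + 48u²w - 144u³    [combine like terms]

46uv + 6uvw - 18u²v - 20v - 12vw + 116u - 60uw + 260u² - 120 - 72w + 48u²w - 144u³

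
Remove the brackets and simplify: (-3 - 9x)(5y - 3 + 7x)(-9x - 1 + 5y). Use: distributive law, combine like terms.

210xy + 60y - 75y^2 - 87x - 9 + 9x^2 + 90x^2y - 225xy^2 + 567x^3

(-3 - 9x)(5y - 3 + 7x)(-9x - 1 + 5y)
= (-15y + 9 - 21x - 45xy + 27x - 63x^2)(-9x - 1 + 5y)    [distributive law]
= (-15y + 9 + 6x - 45xy - 63x^2)(-9x - 1 + 5y)    [combine like terms]
= 135xy + 15y - 75y^2 - 81x - 9 + 45y - 54x^2 - 6x + 30xy + 405x^2y + 45xy - 225xy^2 + 567x^3 + 63x^2 - 315x^2y    [distributive law]
= 210xy + 60y - 75y^2 - 87x - 9 + 9x^2 + 90x^2y - 225xy^2 + 567x^3    [combine like terms]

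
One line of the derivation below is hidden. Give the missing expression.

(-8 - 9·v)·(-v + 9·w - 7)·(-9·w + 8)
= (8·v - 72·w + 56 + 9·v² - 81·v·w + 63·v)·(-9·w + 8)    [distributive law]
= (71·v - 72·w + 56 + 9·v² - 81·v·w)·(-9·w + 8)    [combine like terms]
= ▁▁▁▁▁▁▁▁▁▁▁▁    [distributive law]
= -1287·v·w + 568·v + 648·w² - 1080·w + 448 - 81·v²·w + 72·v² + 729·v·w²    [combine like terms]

By distributive law:

-639·v·w + 568·v + 648·w² - 576·w - 504·w + 448 - 81·v²·w + 72·v² + 729·v·w² - 648·v·w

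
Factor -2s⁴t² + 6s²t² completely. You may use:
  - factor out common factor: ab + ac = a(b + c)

-2s⁴t² + 6s²t²
= 2(-s⁴t² + 3s²t²)    [factor out 2]
= 2s²t²(-s² + 3)    [factor out s²t²]

2s²t²(-s² + 3)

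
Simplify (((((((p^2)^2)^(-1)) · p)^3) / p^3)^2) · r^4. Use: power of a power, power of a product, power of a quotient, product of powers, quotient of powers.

p^(-24)r^4

(((((((p^2)^2)^(-1)) · p)^3) / p^3)^2) · r^4
= (((((((p^2)^2)^(-1)) · p)^3)^2) / ((p^3)^2)) · r^4    [power of a quotient]
= ((((((p^2)^2)^(-1)) · p)^6) / ((p^3)^2)) · r^4    [power of a power]
= ((((((p^2)^2)^(-1))^6) · (p^6)) / ((p^3)^2)) · r^4    [power of a product]
= (((((p^2)^2)^(-6)) · (p^6)) / ((p^3)^2)) · r^4    [power of a power]
= ((((p^2)^(-12)) · (p^6)) / ((p^3)^2)) · r^4    [power of a power]
= ((p^(-24) · (p^6)) / ((p^3)^2)) · r^4    [power of a power]
= (p^(-18) / ((p^3)^2)) · r^4    [product of powers]
= (p^(-18) / p^6) · r^4    [power of a power]
= p^(-24) · r^4    [quotient of powers]
= p^(-24)r^4    [rearrange]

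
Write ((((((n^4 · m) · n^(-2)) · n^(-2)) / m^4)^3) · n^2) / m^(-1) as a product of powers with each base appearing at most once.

((((((n^4 · m) · n^(-2)) · n^(-2)) / m^4)^3) · n^2) / m^(-1)
= ((((((n^4 · m) · n^(-2)) · n^(-2))^3) / ((m^4)^3)) · n^2) / m^(-1)    [power of a quotient]
= ((((((n^4 · m) · n^(-2))^3) · ((n^(-2))^3)) / ((m^4)^3)) · n^2) / m^(-1)    [power of a product]
= ((((((n^4 · m)^3) · ((n^(-2))^3)) · ((n^(-2))^3)) / ((m^4)^3)) · n^2) / m^(-1)    [power of a product]
= (((((((n^4)^3) · (m^3)) · ((n^(-2))^3)) · ((n^(-2))^3)) / ((m^4)^3)) · n^2) / m^(-1)    [power of a product]
= (((((n^12 · (m^3)) · ((n^(-2))^3)) · ((n^(-2))^3)) / ((m^4)^3)) · n^2) / m^(-1)    [power of a power]
= (((((n^12 · m^3) · n^(-6)) · ((n^(-2))^3)) / ((m^4)^3)) · n^2) / m^(-1)    [power of a power]
= (((((n^12 · m^3) · n^(-6)) · n^(-6)) / ((m^4)^3)) · n^2) / m^(-1)    [power of a power]
= (((((n^12 · m^3) · n^(-6)) · n^(-6)) / m^12) · n^2) / m^(-1)    [power of a power]
= m^(-8)·n^2    [quotient of powers; product of powers]

m^(-8)·n^2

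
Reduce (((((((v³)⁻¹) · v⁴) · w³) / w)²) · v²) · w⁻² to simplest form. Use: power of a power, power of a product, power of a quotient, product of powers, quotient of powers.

(((((((v³)⁻¹) · v⁴) · w³) / w)²) · v²) · w⁻²
= (((((((v³)⁻¹) · v⁴) · w³)²) / (w²)) · v²) · w⁻²    [power of a quotient]
= (((((((v³)⁻¹) · v⁴)²) · ((w³)²)) / (w²)) · v²) · w⁻²    [power of a product]
= (((((((v³)⁻¹)²) · ((v⁴)²)) · ((w³)²)) / (w²)) · v²) · w⁻²    [power of a product]
= ((((((v³)⁻²) · ((v⁴)²)) · ((w³)²)) / (w²)) · v²) · w⁻²    [power of a power]
= ((((v⁻⁶ · ((v⁴)²)) · ((w³)²)) / (w²)) · v²) · w⁻²    [power of a power]
= ((((v⁻⁶ · v⁸) · ((w³)²)) / (w²)) · v²) · w⁻²    [power of a power]
= (((v² · ((w³)²)) / (w²)) · v²) · w⁻²    [product of powers]
= (((v² · w⁶) / (w²)) · v²) · w⁻²    [power of a power]
= v⁴w²    [quotient of powers; product of powers]

v⁴w²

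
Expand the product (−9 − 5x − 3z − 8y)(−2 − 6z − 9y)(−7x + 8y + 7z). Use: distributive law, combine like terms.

−126x + 144y + 126z − 350xz + 1159yz + 420z^2 − 599xy + 776y^2 − 70x^2 − 210x^2z + 30xyz + 84xz^2 − 315x^2y − 144xy^2 + 669yz^2 + 126z^3 + 1104y^2z + 576y^3

(−9 − 5x − 3z − 8y)(−2 − 6z − 9y)(−7x + 8y + 7z)
= (18 + 54z + 81y + 10x + 30xz + 45xy + 6z + 18z^2 + 27yz + 16y + 48yz + 72y^2)(−7x + 8y + 7z)    [distributive law]
= (18 + 60z + 97y + 10x + 30xz + 45xy + 18z^2 + 75yz + 72y^2)(−7x + 8y + 7z)    [combine like terms]
= −126x + 144y + 126z − 420xz + 480yz + 420z^2 − 679xy + 776y^2 + 679yz − 70x^2 + 80xy + 70xz − 210x^2z + 240xyz + 210xz^2 − 315x^2y + 360xy^2 + 315xyz − 126xz^2 + 144yz^2 + 126z^3 − 525xyz + 600y^2z + 525yz^2 − 504xy^2 + 576y^3 + 504y^2z    [distributive law]
= −126x + 144y + 126z − 350xz + 1159yz + 420z^2 − 599xy + 776y^2 − 70x^2 − 210x^2z + 30xyz + 84xz^2 − 315x^2y − 144xy^2 + 669yz^2 + 126z^3 + 1104y^2z + 576y^3    [combine like terms]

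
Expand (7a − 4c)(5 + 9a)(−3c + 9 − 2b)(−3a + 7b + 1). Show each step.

(7a − 4c)(5 + 9a)(−3c + 9 − 2b)(−3a + 7b + 1)
= (35a + 63a^2 − 20c − 36ac)(−3c + 9 − 2b)(−3a + 7b + 1)    [distributive law]
= (−105ac + 315a − 70ab − 189a^2c + 567a^2 − 126a^2b + 60c^2 − 180c + 40bc + 108ac^2 − 324ac + 72abc)(−3a + 7b + 1)    [distributive law]
= (−429ac + 315a − 70ab − 189a^2c + 567a^2 − 126a^2b + 60c^2 − 180c + 40bc + 108ac^2 + 72abc)(−3a + 7b + 1)    [combine like terms]
= 1287a^2c − 3003abc − 429ac − 945a^2 + 2205ab + 315a + 210a^2b − 490ab^2 − 70ab + 567a^3c − 1323a^2bc − 189a^2c − 1701a^3 + 3969a^2b + 567a^2 + 378a^3b − 882a^2b^2 − 126a^2b − 180ac^2 + 420bc^2 + 60c^2 + 540ac − 1260bc − 180c − 120abc + 280b^2c + 40bc − 324a^2c^2 + 756abc^2 + 108ac^2 − 216a^2bc + 504ab^2c + 72abc    [distributive law]
= 1098a^2c − 3051abc + 111ac − 378a^2 + 2135ab + 315a + 4053a^2b − 490ab^2 + 567a^3c − 1539a^2bc − 1701a^3 + 378a^3b − 882a^2b^2 − 72ac^2 + 420bc^2 + 60c^2 − 1220bc − 180c + 280b^2c − 324a^2c^2 + 756abc^2 + 504ab^2c    [combine like terms]

1098a^2c − 3051abc + 111ac − 378a^2 + 2135ab + 315a + 4053a^2b − 490ab^2 + 567a^3c − 1539a^2bc − 1701a^3 + 378a^3b − 882a^2b^2 − 72ac^2 + 420bc^2 + 60c^2 − 1220bc − 180c + 280b^2c − 324a^2c^2 + 756abc^2 + 504ab^2c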